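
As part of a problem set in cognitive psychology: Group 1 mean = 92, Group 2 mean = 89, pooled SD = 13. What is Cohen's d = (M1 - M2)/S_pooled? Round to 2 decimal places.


Cohen's d = (M1 - M2) / S_pooled
= (92 - 89) / 13
= 3 / 13
= 0.23


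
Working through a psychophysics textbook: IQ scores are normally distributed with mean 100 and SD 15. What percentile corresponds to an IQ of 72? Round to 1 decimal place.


z = (IQ - mean) / SD
z = (72 - 100) / 15 = -1.8667
Percentile = Phi(-1.8667) * 100
Phi(-1.8667) = 0.030972
= 3.1


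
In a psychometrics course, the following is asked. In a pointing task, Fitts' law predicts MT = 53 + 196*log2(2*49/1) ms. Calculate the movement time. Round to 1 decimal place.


MT = 53 + 196 * log2(2*49/1)
2D/W = 98.0
log2(98.0) = 6.6147
MT = 53 + 196 * 6.6147
= 1349.5 ms


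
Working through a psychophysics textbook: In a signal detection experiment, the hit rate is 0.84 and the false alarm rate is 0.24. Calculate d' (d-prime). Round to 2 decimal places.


d' = z(HR) - z(FAR)
z(0.84) = 0.9945
z(0.24) = -0.7063
d' = 0.9945 - -0.7063
= 1.70


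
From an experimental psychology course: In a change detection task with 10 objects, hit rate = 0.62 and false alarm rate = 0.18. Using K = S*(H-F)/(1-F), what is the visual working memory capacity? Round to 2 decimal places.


K = S * (H - F) / (1 - F)
H - F = 0.44
1 - F = 0.82
K = 10 * 0.44 / 0.82
= 5.37


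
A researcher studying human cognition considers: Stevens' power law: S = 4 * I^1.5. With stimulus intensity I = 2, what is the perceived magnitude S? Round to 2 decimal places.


S = 4 * 2^1.5
2^1.5 = 2.8284
S = 4 * 2.8284
= 11.31


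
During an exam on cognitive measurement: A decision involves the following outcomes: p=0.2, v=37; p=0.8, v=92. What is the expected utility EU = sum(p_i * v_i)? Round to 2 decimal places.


EU = sum(p_i * v_i)
0.2 * 37 = 7.4
0.8 * 92 = 73.6
EU = 7.4 + 73.6
= 81.00


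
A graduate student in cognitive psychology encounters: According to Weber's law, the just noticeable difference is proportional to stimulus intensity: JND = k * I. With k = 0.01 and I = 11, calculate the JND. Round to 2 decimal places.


JND = k * I
JND = 0.01 * 11
= 0.11


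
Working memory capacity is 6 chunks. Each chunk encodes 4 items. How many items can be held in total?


Total items = chunks * items_per_chunk
= 6 * 4
= 24


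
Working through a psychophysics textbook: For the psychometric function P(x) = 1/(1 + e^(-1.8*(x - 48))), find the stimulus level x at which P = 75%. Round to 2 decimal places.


At P = 0.75: 0.75 = 1/(1 + e^(-k*(x-x0)))
Solving: e^(-k*(x-x0)) = 1/3
x = x0 + ln(3)/k
ln(3) = 1.0986
x = 48 + 1.0986/1.8
= 48 + 0.6103
= 48.61


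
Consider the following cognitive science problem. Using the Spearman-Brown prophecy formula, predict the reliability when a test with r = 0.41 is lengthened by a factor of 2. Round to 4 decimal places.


r_new = n*r / (1 + (n-1)*r)
Numerator = 2 * 0.41 = 0.82
Denominator = 1 + 1 * 0.41 = 1.41
r_new = 0.82 / 1.41
= 0.5816


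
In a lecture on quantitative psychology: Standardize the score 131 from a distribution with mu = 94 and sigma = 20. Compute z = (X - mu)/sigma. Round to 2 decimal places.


z = (X - mu) / sigma
= (131 - 94) / 20
= 37 / 20
= 1.85


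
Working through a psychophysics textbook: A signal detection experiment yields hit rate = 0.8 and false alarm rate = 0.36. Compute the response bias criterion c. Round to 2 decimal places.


c = -0.5 * (z(HR) + z(FAR))
z(0.8) = 0.8416
z(0.36) = -0.3585
c = -0.5 * (0.8416 + -0.3585)
= -0.5 * 0.4831
= -0.24


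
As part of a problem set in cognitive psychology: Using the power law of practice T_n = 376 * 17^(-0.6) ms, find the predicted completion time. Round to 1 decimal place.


T_n = 376 * 17^(-0.6)
17^(-0.6) = 0.182697
T_n = 376 * 0.182697
= 68.7 ms


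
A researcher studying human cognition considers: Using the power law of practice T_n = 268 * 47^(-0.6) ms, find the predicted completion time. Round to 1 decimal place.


T_n = 268 * 47^(-0.6)
47^(-0.6) = 0.099252
T_n = 268 * 0.099252
= 26.6 ms


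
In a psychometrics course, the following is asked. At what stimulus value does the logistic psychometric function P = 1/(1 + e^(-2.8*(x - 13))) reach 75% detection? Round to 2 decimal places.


At P = 0.75: 0.75 = 1/(1 + e^(-k*(x-x0)))
Solving: e^(-k*(x-x0)) = 1/3
x = x0 + ln(3)/k
ln(3) = 1.0986
x = 13 + 1.0986/2.8
= 13 + 0.3924
= 13.39


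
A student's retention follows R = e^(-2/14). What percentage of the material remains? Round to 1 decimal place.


R = e^(-t/S)
-t/S = -2/14 = -0.142857
R = e^(-0.142857) = 0.866878
Percentage = 0.866878 * 100
= 86.7


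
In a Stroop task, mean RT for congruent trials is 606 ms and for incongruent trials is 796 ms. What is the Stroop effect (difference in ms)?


Stroop effect = RT(incongruent) - RT(congruent)
= 796 - 606
= 190 ms


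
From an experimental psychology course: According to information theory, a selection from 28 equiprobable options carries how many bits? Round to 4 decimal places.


H = log2(n)
H = log2(28)
= 4.8074


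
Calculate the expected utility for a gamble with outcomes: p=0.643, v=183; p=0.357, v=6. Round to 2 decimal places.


EU = sum(p_i * v_i)
0.643 * 183 = 117.669
0.357 * 6 = 2.142
EU = 117.669 + 2.142
= 119.81


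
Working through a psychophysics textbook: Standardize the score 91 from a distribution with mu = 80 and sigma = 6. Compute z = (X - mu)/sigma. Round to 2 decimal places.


z = (X - mu) / sigma
= (91 - 80) / 6
= 11 / 6
= 1.83


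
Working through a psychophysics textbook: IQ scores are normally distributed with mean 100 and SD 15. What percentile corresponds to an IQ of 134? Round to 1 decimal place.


z = (IQ - mean) / SD
z = (134 - 100) / 15 = 2.2667
Percentile = Phi(2.2667) * 100
Phi(2.2667) = 0.988296
= 98.8


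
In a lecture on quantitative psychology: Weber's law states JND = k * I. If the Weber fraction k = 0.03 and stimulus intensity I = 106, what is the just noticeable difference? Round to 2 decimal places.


JND = k * I
JND = 0.03 * 106
= 3.18


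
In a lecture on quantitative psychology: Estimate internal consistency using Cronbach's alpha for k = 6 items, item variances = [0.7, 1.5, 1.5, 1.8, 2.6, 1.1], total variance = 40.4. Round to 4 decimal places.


alpha = (k/(k-1)) * (1 - sum(s_i^2)/s_total^2)
sum(item variances) = 9.2
k/(k-1) = 6/5 = 1.2
1 - 9.2/40.4 = 1 - 0.227723 = 0.772277
alpha = 1.2 * 0.772277
= 0.9267


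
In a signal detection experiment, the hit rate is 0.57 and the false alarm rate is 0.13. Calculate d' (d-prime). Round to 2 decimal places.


d' = z(HR) - z(FAR)
z(0.57) = 0.1764
z(0.13) = -1.1264
d' = 0.1764 - -1.1264
= 1.30


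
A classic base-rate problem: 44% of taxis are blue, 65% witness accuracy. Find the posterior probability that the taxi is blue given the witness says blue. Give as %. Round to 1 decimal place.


P(blue | says blue) = P(says blue | blue)*P(blue) / [P(says blue | blue)*P(blue) + P(says blue | not blue)*P(not blue)]
Numerator = 0.65 * 0.44 = 0.286
False identification = 0.35 * 0.56 = 0.196
P = 0.286 / (0.286 + 0.196)
= 0.286 / 0.482
As percentage = 59.3


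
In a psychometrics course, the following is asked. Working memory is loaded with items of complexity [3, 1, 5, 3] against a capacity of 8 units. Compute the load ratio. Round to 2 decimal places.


Total complexity = 3 + 1 + 5 + 3 = 12
Load = total / capacity = 12 / 8
= 1.50


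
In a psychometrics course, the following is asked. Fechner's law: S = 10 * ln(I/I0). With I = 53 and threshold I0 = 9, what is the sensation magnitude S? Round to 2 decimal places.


S = 10 * ln(53/9)
I/I0 = 5.888889
ln(5.888889) = 1.7731
S = 10 * 1.7731
= 17.73


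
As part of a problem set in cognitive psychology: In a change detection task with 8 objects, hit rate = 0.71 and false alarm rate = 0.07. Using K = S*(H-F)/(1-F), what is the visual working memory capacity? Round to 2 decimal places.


K = S * (H - F) / (1 - F)
H - F = 0.64
1 - F = 0.93
K = 8 * 0.64 / 0.93
= 5.51


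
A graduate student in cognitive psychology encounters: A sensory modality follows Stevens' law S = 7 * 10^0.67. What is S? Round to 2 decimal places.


S = 7 * 10^0.67
10^0.67 = 4.6774
S = 7 * 4.6774
= 32.74


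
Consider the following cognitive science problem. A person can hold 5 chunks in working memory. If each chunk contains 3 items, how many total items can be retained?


Total items = chunks * items_per_chunk
= 5 * 3
= 15


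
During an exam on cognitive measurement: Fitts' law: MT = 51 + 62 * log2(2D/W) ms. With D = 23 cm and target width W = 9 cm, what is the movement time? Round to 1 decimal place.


MT = 51 + 62 * log2(2*23/9)
2D/W = 5.111111
log2(5.111111) = 2.3536
MT = 51 + 62 * 2.3536
= 196.9 ms


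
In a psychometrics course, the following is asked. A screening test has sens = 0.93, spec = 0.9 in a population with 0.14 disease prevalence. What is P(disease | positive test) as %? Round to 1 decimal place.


PPV = (sens * prev) / (sens * prev + (1-spec) * (1-prev))
Numerator = 0.93 * 0.14 = 0.1302
P(positive and no disease) = (1 - spec) * (1 - prev) = (1 - 0.9) * (1 - 0.14) = 0.086
Denominator = 0.1302 + 0.086 = 0.2162
PPV = 0.1302 / 0.2162 = 0.60222
As percentage = 60.2


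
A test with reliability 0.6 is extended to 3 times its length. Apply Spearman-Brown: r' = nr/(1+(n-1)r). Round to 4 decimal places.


r_new = n*r / (1 + (n-1)*r)
Numerator = 3 * 0.6 = 1.8
Denominator = 1 + 2 * 0.6 = 2.2
r_new = 1.8 / 2.2
= 0.8182


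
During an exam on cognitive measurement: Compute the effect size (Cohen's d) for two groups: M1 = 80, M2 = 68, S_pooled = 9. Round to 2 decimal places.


Cohen's d = (M1 - M2) / S_pooled
= (80 - 68) / 9
= 12 / 9
= 1.33


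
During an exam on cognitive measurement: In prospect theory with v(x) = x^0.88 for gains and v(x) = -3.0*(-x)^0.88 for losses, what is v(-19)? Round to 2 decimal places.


Since x = -19 < 0, use v(x) = -lambda*(-x)^alpha
(-x) = 19
19^0.88 = 13.3445
v(-19) = -3.0 * 13.3445
= -40.03


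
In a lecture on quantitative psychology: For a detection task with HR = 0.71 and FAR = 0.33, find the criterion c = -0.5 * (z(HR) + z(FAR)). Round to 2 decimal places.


c = -0.5 * (z(HR) + z(FAR))
z(0.71) = 0.5534
z(0.33) = -0.4399
c = -0.5 * (0.5534 + -0.4399)
= -0.5 * 0.1135
= -0.06


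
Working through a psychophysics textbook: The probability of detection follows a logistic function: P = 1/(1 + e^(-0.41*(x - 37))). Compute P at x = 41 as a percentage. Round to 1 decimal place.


P(x) = 1/(1 + e^(-0.41*(41 - 37)))
Exponent = -0.41 * 4 = -1.64
e^(-1.64) = 0.19398
P = 1/(1 + 0.19398) = 0.837535
Percentage = 83.8


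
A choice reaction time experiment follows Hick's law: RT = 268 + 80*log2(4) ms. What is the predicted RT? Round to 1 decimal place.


RT = 268 + 80 * log2(4)
log2(4) = 2.0
RT = 268 + 80 * 2.0
= 268 + 160.0
= 428.0 ms


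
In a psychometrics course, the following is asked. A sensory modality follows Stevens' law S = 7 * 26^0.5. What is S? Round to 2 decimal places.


S = 7 * 26^0.5
26^0.5 = 5.099
S = 7 * 5.099
= 35.69


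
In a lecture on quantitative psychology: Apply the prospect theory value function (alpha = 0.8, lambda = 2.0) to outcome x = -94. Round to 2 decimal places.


Since x = -94 < 0, use v(x) = -lambda*(-x)^alpha
(-x) = 94
94^0.8 = 37.8881
v(-94) = -2.0 * 37.8881
= -75.78


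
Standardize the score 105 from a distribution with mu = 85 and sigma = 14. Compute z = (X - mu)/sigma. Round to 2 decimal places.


z = (X - mu) / sigma
= (105 - 85) / 14
= 20 / 14
= 1.43


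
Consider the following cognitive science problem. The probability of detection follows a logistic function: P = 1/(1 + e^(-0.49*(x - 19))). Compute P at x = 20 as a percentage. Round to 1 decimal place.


P(x) = 1/(1 + e^(-0.49*(20 - 19)))
Exponent = -0.49 * 1 = -0.49
e^(-0.49) = 0.612626
P = 1/(1 + 0.612626) = 0.620107
Percentage = 62.0


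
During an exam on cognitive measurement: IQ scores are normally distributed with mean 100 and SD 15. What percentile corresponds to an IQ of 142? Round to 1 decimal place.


z = (IQ - mean) / SD
z = (142 - 100) / 15 = 2.8
Percentile = Phi(2.8) * 100
Phi(2.8) = 0.997445
= 99.7


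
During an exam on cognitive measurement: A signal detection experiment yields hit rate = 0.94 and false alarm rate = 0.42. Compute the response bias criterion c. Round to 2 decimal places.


c = -0.5 * (z(HR) + z(FAR))
z(0.94) = 1.5548
z(0.42) = -0.2019
c = -0.5 * (1.5548 + -0.2019)
= -0.5 * 1.3529
= -0.68


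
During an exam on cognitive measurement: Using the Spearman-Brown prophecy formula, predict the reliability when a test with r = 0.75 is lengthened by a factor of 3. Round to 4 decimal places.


r_new = n*r / (1 + (n-1)*r)
Numerator = 3 * 0.75 = 2.25
Denominator = 1 + 2 * 0.75 = 2.5
r_new = 2.25 / 2.5
= 0.9000


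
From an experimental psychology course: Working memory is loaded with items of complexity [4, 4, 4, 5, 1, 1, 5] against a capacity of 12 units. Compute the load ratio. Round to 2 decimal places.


Total complexity = 4 + 4 + 4 + 5 + 1 + 1 + 5 = 24
Load = total / capacity = 24 / 12
= 2.00


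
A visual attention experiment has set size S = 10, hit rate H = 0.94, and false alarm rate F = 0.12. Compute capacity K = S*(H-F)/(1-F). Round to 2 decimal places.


K = S * (H - F) / (1 - F)
H - F = 0.82
1 - F = 0.88
K = 10 * 0.82 / 0.88
= 9.32


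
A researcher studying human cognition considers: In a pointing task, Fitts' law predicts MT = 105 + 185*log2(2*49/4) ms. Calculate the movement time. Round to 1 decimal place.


MT = 105 + 185 * log2(2*49/4)
2D/W = 24.5
log2(24.5) = 4.6147
MT = 105 + 185 * 4.6147
= 958.7 ms


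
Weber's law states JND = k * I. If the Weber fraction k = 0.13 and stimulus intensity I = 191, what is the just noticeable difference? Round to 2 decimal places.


JND = k * I
JND = 0.13 * 191
= 24.83


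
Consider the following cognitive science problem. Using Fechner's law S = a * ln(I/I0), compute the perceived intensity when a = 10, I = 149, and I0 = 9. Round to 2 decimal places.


S = 10 * ln(149/9)
I/I0 = 16.555556
ln(16.555556) = 2.8067
S = 10 * 2.8067
= 28.07


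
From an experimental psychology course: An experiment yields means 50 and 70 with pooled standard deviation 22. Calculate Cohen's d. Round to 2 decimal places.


Cohen's d = (M1 - M2) / S_pooled
= (50 - 70) / 22
= -20 / 22
= -0.91


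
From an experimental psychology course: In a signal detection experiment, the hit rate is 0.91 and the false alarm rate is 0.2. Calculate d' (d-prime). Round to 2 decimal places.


d' = z(HR) - z(FAR)
z(0.91) = 1.3408
z(0.2) = -0.8416
d' = 1.3408 - -0.8416
= 2.18


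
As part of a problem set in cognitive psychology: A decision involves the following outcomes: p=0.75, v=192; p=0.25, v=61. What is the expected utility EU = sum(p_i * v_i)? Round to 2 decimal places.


EU = sum(p_i * v_i)
0.75 * 192 = 144.0
0.25 * 61 = 15.25
EU = 144.0 + 15.25
= 159.25


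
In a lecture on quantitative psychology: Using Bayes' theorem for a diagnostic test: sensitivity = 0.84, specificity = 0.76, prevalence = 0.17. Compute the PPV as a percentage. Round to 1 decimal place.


PPV = (sens * prev) / (sens * prev + (1-spec) * (1-prev))
Numerator = 0.84 * 0.17 = 0.1428
P(positive and no disease) = (1 - spec) * (1 - prev) = (1 - 0.76) * (1 - 0.17) = 0.1992
Denominator = 0.1428 + 0.1992 = 0.342
PPV = 0.1428 / 0.342 = 0.417544
As percentage = 41.8


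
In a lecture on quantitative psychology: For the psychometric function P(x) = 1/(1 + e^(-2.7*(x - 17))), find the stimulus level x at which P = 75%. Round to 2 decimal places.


At P = 0.75: 0.75 = 1/(1 + e^(-k*(x-x0)))
Solving: e^(-k*(x-x0)) = 1/3
x = x0 + ln(3)/k
ln(3) = 1.0986
x = 17 + 1.0986/2.7
= 17 + 0.4069
= 17.41


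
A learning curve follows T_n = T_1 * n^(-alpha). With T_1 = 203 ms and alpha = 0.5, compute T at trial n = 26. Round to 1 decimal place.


T_n = 203 * 26^(-0.5)
26^(-0.5) = 0.196116
T_n = 203 * 0.196116
= 39.8 ms


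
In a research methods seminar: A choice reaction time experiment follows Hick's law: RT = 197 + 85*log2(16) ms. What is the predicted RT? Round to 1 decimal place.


RT = 197 + 85 * log2(16)
log2(16) = 4.0
RT = 197 + 85 * 4.0
= 197 + 340.0
= 537.0 ms


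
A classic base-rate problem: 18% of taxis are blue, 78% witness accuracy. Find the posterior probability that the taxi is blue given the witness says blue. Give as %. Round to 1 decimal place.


P(blue | says blue) = P(says blue | blue)*P(blue) / [P(says blue | blue)*P(blue) + P(says blue | not blue)*P(not blue)]
Numerator = 0.78 * 0.18 = 0.1404
False identification = 0.22 * 0.82 = 0.1804
P = 0.1404 / (0.1404 + 0.1804)
= 0.1404 / 0.3208
As percentage = 43.8


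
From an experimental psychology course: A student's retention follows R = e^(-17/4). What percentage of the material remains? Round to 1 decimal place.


R = e^(-t/S)
-t/S = -17/4 = -4.25
R = e^(-4.25) = 0.014264
Percentage = 0.014264 * 100
= 1.4


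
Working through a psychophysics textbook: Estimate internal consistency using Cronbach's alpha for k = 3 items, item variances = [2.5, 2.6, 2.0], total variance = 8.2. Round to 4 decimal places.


alpha = (k/(k-1)) * (1 - sum(s_i^2)/s_total^2)
sum(item variances) = 7.1
k/(k-1) = 3/2 = 1.5
1 - 7.1/8.2 = 1 - 0.865854 = 0.134146
alpha = 1.5 * 0.134146
= 0.2012


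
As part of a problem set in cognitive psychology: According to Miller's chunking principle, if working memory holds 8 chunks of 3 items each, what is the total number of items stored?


Total items = chunks * items_per_chunk
= 8 * 3
= 24


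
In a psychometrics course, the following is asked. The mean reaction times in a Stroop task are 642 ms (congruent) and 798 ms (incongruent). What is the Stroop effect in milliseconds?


Stroop effect = RT(incongruent) - RT(congruent)
= 798 - 642
= 156 ms


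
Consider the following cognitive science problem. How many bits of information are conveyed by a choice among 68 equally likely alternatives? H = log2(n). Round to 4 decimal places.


H = log2(n)
H = log2(68)
= 6.0875


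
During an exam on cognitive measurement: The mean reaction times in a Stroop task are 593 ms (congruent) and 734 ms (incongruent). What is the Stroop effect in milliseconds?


Stroop effect = RT(incongruent) - RT(congruent)
= 734 - 593
= 141 ms


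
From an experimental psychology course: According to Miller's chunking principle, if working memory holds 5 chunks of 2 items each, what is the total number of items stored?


Total items = chunks * items_per_chunk
= 5 * 2
= 10


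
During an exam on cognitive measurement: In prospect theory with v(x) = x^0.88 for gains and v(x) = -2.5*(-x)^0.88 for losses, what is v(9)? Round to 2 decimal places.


Since x = 9 >= 0, use v(x) = x^0.88
9^0.88 = 6.9141
v(9) = 6.91


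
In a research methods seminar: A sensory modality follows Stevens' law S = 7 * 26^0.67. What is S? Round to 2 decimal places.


S = 7 * 26^0.67
26^0.67 = 8.8722
S = 7 * 8.8722
= 62.11


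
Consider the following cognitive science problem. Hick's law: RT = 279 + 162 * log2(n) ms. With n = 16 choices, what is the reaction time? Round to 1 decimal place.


RT = 279 + 162 * log2(16)
log2(16) = 4.0
RT = 279 + 162 * 4.0
= 279 + 648.0
= 927.0 ms


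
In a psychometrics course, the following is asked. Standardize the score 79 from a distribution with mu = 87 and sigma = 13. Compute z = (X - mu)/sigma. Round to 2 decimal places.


z = (X - mu) / sigma
= (79 - 87) / 13
= -8 / 13
= -0.62


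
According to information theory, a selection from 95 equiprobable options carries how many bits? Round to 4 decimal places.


H = log2(n)
H = log2(95)
= 6.5699


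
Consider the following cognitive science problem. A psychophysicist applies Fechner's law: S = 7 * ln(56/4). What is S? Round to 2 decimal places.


S = 7 * ln(56/4)
I/I0 = 14.0
ln(14.0) = 2.6391
S = 7 * 2.6391
= 18.47


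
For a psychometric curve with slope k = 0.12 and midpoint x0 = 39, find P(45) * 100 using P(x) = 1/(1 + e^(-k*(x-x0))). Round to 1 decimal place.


P(x) = 1/(1 + e^(-0.12*(45 - 39)))
Exponent = -0.12 * 6 = -0.72
e^(-0.72) = 0.486752
P = 1/(1 + 0.486752) = 0.672607
Percentage = 67.3


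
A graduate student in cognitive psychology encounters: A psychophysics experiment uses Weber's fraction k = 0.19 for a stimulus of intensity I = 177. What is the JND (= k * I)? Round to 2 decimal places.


JND = k * I
JND = 0.19 * 177
= 33.63


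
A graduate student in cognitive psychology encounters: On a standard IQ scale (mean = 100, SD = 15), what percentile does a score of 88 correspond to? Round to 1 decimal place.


z = (IQ - mean) / SD
z = (88 - 100) / 15 = -0.8
Percentile = Phi(-0.8) * 100
Phi(-0.8) = 0.211855
= 21.2


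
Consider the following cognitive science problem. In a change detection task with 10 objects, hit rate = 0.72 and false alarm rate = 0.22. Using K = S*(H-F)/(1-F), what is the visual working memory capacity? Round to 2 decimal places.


K = S * (H - F) / (1 - F)
H - F = 0.5
1 - F = 0.78
K = 10 * 0.5 / 0.78
= 6.41


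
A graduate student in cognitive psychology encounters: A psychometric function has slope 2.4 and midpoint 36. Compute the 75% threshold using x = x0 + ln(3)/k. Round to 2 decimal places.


At P = 0.75: 0.75 = 1/(1 + e^(-k*(x-x0)))
Solving: e^(-k*(x-x0)) = 1/3
x = x0 + ln(3)/k
ln(3) = 1.0986
x = 36 + 1.0986/2.4
= 36 + 0.4578
= 36.46


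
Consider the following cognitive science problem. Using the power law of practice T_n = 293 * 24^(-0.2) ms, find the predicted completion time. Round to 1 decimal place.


T_n = 293 * 24^(-0.2)
24^(-0.2) = 0.529612
T_n = 293 * 0.529612
= 155.2 ms


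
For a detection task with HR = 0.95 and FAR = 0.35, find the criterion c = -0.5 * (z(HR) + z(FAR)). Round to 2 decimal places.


c = -0.5 * (z(HR) + z(FAR))
z(0.95) = 1.6449
z(0.35) = -0.3853
c = -0.5 * (1.6449 + -0.3853)
= -0.5 * 1.2596
= -0.63


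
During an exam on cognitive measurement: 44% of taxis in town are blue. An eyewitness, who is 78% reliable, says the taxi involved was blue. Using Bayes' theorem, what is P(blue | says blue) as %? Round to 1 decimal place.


P(blue | says blue) = P(says blue | blue)*P(blue) / [P(says blue | blue)*P(blue) + P(says blue | not blue)*P(not blue)]
Numerator = 0.78 * 0.44 = 0.3432
False identification = 0.22 * 0.56 = 0.1232
P = 0.3432 / (0.3432 + 0.1232)
= 0.3432 / 0.4664
As percentage = 73.6


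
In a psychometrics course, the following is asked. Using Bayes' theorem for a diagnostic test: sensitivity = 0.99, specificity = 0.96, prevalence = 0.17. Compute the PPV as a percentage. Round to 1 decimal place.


PPV = (sens * prev) / (sens * prev + (1-spec) * (1-prev))
Numerator = 0.99 * 0.17 = 0.1683
P(positive and no disease) = (1 - spec) * (1 - prev) = (1 - 0.96) * (1 - 0.17) = 0.0332
Denominator = 0.1683 + 0.0332 = 0.2015
PPV = 0.1683 / 0.2015 = 0.835236
As percentage = 83.5


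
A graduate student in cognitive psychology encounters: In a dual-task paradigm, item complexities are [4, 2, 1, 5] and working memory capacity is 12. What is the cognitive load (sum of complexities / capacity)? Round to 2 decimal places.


Total complexity = 4 + 2 + 1 + 5 = 12
Load = total / capacity = 12 / 12
= 1.00


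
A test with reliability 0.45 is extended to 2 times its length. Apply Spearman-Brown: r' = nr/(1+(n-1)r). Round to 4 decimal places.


r_new = n*r / (1 + (n-1)*r)
Numerator = 2 * 0.45 = 0.9
Denominator = 1 + 1 * 0.45 = 1.45
r_new = 0.9 / 1.45
= 0.6207


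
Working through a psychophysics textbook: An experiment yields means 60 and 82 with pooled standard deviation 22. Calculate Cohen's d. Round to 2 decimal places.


Cohen's d = (M1 - M2) / S_pooled
= (60 - 82) / 22
= -22 / 22
= -1.00


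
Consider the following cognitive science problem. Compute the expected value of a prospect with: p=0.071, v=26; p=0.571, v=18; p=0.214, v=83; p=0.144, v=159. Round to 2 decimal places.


EU = sum(p_i * v_i)
0.071 * 26 = 1.846
0.571 * 18 = 10.278
0.214 * 83 = 17.762
0.144 * 159 = 22.896
EU = 1.846 + 10.278 + 17.762 + 22.896
= 52.78


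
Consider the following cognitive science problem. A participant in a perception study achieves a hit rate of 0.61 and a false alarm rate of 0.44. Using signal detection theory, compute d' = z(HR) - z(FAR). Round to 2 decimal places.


d' = z(HR) - z(FAR)
z(0.61) = 0.2793
z(0.44) = -0.151
d' = 0.2793 - -0.151
= 0.43


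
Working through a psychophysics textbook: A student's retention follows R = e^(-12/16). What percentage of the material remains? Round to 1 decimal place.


R = e^(-t/S)
-t/S = -12/16 = -0.75
R = e^(-0.75) = 0.472367
Percentage = 0.472367 * 100
= 47.2


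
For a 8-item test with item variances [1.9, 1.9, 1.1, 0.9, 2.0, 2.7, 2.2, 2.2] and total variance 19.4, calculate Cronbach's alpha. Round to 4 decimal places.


alpha = (k/(k-1)) * (1 - sum(s_i^2)/s_total^2)
sum(item variances) = 14.9
k/(k-1) = 8/7 = 1.142857
1 - 14.9/19.4 = 1 - 0.768041 = 0.231959
alpha = 1.142857 * 0.231959
= 0.2651


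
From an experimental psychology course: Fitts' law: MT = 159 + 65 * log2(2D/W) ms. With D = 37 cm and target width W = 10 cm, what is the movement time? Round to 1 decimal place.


MT = 159 + 65 * log2(2*37/10)
2D/W = 7.4
log2(7.4) = 2.8875
MT = 159 + 65 * 2.8875
= 346.7 ms


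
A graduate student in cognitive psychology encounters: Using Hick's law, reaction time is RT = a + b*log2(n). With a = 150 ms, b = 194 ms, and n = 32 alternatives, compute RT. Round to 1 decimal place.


RT = 150 + 194 * log2(32)
log2(32) = 5.0
RT = 150 + 194 * 5.0
= 150 + 970.0
= 1120.0 ms


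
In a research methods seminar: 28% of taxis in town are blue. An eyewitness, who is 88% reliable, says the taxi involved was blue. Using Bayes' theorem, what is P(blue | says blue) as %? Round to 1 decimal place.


P(blue | says blue) = P(says blue | blue)*P(blue) / [P(says blue | blue)*P(blue) + P(says blue | not blue)*P(not blue)]
Numerator = 0.88 * 0.28 = 0.2464
False identification = 0.12 * 0.72 = 0.0864
P = 0.2464 / (0.2464 + 0.0864)
= 0.2464 / 0.3328
As percentage = 74.0


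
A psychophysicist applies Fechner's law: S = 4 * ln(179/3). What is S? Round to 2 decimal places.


S = 4 * ln(179/3)
I/I0 = 59.666667
ln(59.666667) = 4.0888
S = 4 * 4.0888
= 16.36


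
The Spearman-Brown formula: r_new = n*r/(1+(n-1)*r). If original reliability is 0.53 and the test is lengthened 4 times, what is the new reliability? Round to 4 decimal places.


r_new = n*r / (1 + (n-1)*r)
Numerator = 4 * 0.53 = 2.12
Denominator = 1 + 3 * 0.53 = 2.59
r_new = 2.12 / 2.59
= 0.8185


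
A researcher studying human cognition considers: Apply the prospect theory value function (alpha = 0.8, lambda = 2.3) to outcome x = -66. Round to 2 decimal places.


Since x = -66 < 0, use v(x) = -lambda*(-x)^alpha
(-x) = 66
66^0.8 = 28.5519
v(-66) = -2.3 * 28.5519
= -65.67


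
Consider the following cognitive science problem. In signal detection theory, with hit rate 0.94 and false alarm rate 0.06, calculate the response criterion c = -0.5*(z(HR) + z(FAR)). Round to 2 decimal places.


c = -0.5 * (z(HR) + z(FAR))
z(0.94) = 1.5548
z(0.06) = -1.5548
c = -0.5 * (1.5548 + -1.5548)
= -0.5 * 0.0
= 0.00


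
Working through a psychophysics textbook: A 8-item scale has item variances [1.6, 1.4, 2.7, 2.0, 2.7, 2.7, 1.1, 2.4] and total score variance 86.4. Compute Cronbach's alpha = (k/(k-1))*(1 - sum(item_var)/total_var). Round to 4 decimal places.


alpha = (k/(k-1)) * (1 - sum(s_i^2)/s_total^2)
sum(item variances) = 16.6
k/(k-1) = 8/7 = 1.142857
1 - 16.6/86.4 = 1 - 0.19213 = 0.80787
alpha = 1.142857 * 0.80787
= 0.9233


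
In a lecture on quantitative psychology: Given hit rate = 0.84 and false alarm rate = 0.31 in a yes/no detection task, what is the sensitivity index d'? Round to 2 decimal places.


d' = z(HR) - z(FAR)
z(0.84) = 0.9945
z(0.31) = -0.4959
d' = 0.9945 - -0.4959
= 1.49


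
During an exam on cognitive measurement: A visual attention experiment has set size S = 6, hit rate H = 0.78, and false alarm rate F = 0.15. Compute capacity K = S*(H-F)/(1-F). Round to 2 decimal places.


K = S * (H - F) / (1 - F)
H - F = 0.63
1 - F = 0.85
K = 6 * 0.63 / 0.85
= 4.45


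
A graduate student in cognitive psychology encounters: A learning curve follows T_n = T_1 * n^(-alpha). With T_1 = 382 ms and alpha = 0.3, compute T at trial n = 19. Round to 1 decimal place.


T_n = 382 * 19^(-0.3)
19^(-0.3) = 0.413403
T_n = 382 * 0.413403
= 157.9 ms


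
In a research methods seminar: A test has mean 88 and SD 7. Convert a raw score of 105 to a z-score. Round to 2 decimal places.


z = (X - mu) / sigma
= (105 - 88) / 7
= 17 / 7
= 2.43


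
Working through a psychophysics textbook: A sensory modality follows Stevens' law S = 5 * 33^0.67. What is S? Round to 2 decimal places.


S = 5 * 33^0.67
33^0.67 = 10.4089
S = 5 * 10.4089
= 52.04


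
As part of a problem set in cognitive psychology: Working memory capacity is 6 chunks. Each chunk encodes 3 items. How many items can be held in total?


Total items = chunks * items_per_chunk
= 6 * 3
= 18


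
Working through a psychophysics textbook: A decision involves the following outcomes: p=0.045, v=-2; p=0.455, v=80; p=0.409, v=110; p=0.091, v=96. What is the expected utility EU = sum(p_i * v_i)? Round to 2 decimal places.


EU = sum(p_i * v_i)
0.045 * -2 = -0.09
0.455 * 80 = 36.4
0.409 * 110 = 44.99
0.091 * 96 = 8.736
EU = -0.09 + 36.4 + 44.99 + 8.736
= 90.04


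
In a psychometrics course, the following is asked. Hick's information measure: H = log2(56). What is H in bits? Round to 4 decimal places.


H = log2(n)
H = log2(56)
= 5.8074


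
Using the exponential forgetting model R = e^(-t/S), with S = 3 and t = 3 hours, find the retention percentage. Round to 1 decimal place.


R = e^(-t/S)
-t/S = -3/3 = -1.0
R = e^(-1.0) = 0.367879
Percentage = 0.367879 * 100
= 36.8


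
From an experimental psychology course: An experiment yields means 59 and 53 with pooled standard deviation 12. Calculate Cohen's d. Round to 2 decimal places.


Cohen's d = (M1 - M2) / S_pooled
= (59 - 53) / 12
= 6 / 12
= 0.50


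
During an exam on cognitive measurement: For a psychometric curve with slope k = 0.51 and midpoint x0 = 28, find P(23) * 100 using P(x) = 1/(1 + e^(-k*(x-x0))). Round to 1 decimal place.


P(x) = 1/(1 + e^(-0.51*(23 - 28)))
Exponent = -0.51 * -5 = 2.55
e^(2.55) = 12.807104
P = 1/(1 + 12.807104) = 0.072426
Percentage = 7.2


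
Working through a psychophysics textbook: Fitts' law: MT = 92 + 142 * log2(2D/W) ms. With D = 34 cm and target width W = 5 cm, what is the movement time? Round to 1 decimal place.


MT = 92 + 142 * log2(2*34/5)
2D/W = 13.6
log2(13.6) = 3.7655
MT = 92 + 142 * 3.7655
= 626.7 ms


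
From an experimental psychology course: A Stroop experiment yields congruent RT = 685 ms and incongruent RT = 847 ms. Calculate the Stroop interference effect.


Stroop effect = RT(incongruent) - RT(congruent)
= 847 - 685
= 162 ms


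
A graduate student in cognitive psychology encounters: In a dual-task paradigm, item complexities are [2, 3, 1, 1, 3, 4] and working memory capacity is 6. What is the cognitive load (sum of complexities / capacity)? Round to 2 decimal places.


Total complexity = 2 + 3 + 1 + 1 + 3 + 4 = 14
Load = total / capacity = 14 / 6
= 2.33


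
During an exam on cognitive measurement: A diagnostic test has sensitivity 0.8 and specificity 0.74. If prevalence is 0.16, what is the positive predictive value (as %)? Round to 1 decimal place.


PPV = (sens * prev) / (sens * prev + (1-spec) * (1-prev))
Numerator = 0.8 * 0.16 = 0.128
P(positive and no disease) = (1 - spec) * (1 - prev) = (1 - 0.74) * (1 - 0.16) = 0.2184
Denominator = 0.128 + 0.2184 = 0.3464
PPV = 0.128 / 0.3464 = 0.369515
As percentage = 37.0


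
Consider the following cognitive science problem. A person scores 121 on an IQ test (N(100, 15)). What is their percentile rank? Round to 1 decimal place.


z = (IQ - mean) / SD
z = (121 - 100) / 15 = 1.4
Percentile = Phi(1.4) * 100
Phi(1.4) = 0.919243
= 91.9


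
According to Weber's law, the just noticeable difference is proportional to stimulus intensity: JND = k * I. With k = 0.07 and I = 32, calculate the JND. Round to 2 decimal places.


JND = k * I
JND = 0.07 * 32
= 2.24


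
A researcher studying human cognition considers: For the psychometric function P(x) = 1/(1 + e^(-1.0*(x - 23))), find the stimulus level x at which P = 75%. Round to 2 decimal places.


At P = 0.75: 0.75 = 1/(1 + e^(-k*(x-x0)))
Solving: e^(-k*(x-x0)) = 1/3
x = x0 + ln(3)/k
ln(3) = 1.0986
x = 23 + 1.0986/1.0
= 23 + 1.0986
= 24.10


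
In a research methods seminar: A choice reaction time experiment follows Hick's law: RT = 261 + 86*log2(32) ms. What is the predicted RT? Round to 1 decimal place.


RT = 261 + 86 * log2(32)
log2(32) = 5.0
RT = 261 + 86 * 5.0
= 261 + 430.0
= 691.0 ms


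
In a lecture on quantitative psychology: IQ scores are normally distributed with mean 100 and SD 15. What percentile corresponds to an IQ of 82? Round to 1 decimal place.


z = (IQ - mean) / SD
z = (82 - 100) / 15 = -1.2
Percentile = Phi(-1.2) * 100
Phi(-1.2) = 0.11507
= 11.5


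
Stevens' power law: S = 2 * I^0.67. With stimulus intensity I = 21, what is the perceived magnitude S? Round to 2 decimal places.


S = 2 * 21^0.67
21^0.67 = 7.6893
S = 2 * 7.6893
= 15.38


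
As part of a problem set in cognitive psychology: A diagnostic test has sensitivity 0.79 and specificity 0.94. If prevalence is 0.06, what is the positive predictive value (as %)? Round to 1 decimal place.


PPV = (sens * prev) / (sens * prev + (1-spec) * (1-prev))
Numerator = 0.79 * 0.06 = 0.0474
P(positive and no disease) = (1 - spec) * (1 - prev) = (1 - 0.94) * (1 - 0.06) = 0.0564
Denominator = 0.0474 + 0.0564 = 0.1038
PPV = 0.0474 / 0.1038 = 0.456647
As percentage = 45.7


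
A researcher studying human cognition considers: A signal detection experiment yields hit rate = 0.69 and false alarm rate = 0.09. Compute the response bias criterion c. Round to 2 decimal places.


c = -0.5 * (z(HR) + z(FAR))
z(0.69) = 0.4959
z(0.09) = -1.3408
c = -0.5 * (0.4959 + -1.3408)
= -0.5 * -0.8449
= 0.42


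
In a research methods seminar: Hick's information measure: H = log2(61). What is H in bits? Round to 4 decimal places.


H = log2(n)
H = log2(61)
= 5.9307


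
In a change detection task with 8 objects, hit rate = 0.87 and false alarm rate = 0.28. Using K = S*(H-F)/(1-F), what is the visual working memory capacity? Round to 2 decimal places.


K = S * (H - F) / (1 - F)
H - F = 0.59
1 - F = 0.72
K = 8 * 0.59 / 0.72
= 6.56


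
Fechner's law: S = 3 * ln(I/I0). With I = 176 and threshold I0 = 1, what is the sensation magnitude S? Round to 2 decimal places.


S = 3 * ln(176/1)
I/I0 = 176.0
ln(176.0) = 5.1705
S = 3 * 5.1705
= 15.51


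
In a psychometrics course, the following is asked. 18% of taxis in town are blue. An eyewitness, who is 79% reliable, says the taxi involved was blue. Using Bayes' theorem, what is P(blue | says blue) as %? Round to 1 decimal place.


P(blue | says blue) = P(says blue | blue)*P(blue) / [P(says blue | blue)*P(blue) + P(says blue | not blue)*P(not blue)]
Numerator = 0.79 * 0.18 = 0.1422
False identification = 0.21 * 0.82 = 0.1722
P = 0.1422 / (0.1422 + 0.1722)
= 0.1422 / 0.3144
As percentage = 45.2


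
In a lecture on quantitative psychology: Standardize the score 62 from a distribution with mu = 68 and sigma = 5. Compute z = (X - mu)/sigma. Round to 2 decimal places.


z = (X - mu) / sigma
= (62 - 68) / 5
= -6 / 5
= -1.20


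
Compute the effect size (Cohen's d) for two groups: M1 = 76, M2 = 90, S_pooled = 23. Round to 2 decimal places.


Cohen's d = (M1 - M2) / S_pooled
= (76 - 90) / 23
= -14 / 23
= -0.61


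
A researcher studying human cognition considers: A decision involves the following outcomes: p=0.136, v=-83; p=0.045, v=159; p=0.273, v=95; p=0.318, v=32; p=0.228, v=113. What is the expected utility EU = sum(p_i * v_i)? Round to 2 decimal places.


EU = sum(p_i * v_i)
0.136 * -83 = -11.288
0.045 * 159 = 7.155
0.273 * 95 = 25.935
0.318 * 32 = 10.176
0.228 * 113 = 25.764
EU = -11.288 + 7.155 + 25.935 + 10.176 + 25.764
= 57.74


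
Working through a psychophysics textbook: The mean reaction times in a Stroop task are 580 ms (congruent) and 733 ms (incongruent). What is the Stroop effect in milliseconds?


Stroop effect = RT(incongruent) - RT(congruent)
= 733 - 580
= 153 ms


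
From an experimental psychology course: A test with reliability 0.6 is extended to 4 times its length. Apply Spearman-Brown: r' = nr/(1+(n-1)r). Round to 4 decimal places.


r_new = n*r / (1 + (n-1)*r)
Numerator = 4 * 0.6 = 2.4
Denominator = 1 + 3 * 0.6 = 2.8
r_new = 2.4 / 2.8
= 0.8571


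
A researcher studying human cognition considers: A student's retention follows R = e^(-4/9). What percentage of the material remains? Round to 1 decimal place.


R = e^(-t/S)
-t/S = -4/9 = -0.444444
R = e^(-0.444444) = 0.641181
Percentage = 0.641181 * 100
= 64.1


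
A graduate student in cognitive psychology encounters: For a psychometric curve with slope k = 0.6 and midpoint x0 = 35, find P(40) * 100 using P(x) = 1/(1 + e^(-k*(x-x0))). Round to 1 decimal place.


P(x) = 1/(1 + e^(-0.6*(40 - 35)))
Exponent = -0.6 * 5 = -3.0
e^(-3.0) = 0.049787
P = 1/(1 + 0.049787) = 0.952574
Percentage = 95.3


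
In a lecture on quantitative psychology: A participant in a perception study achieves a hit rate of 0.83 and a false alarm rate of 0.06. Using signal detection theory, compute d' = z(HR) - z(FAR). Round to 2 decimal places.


d' = z(HR) - z(FAR)
z(0.83) = 0.9542
z(0.06) = -1.5548
d' = 0.9542 - -1.5548
= 2.51


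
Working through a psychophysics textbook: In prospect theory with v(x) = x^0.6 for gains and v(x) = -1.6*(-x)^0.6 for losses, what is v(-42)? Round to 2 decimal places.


Since x = -42 < 0, use v(x) = -lambda*(-x)^alpha
(-x) = 42
42^0.6 = 9.4178
v(-42) = -1.6 * 9.4178
= -15.07


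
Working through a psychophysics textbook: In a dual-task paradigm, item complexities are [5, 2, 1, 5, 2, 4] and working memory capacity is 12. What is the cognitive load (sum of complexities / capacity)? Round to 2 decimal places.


Total complexity = 5 + 2 + 1 + 5 + 2 + 4 = 19
Load = total / capacity = 19 / 12
= 1.58


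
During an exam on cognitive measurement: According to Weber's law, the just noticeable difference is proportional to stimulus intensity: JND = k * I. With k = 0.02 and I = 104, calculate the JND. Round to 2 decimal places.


JND = k * I
JND = 0.02 * 104
= 2.08


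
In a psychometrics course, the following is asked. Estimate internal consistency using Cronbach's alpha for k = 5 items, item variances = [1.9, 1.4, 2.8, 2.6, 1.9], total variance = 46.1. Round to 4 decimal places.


alpha = (k/(k-1)) * (1 - sum(s_i^2)/s_total^2)
sum(item variances) = 10.6
k/(k-1) = 5/4 = 1.25
1 - 10.6/46.1 = 1 - 0.229935 = 0.770065
alpha = 1.25 * 0.770065
= 0.9626


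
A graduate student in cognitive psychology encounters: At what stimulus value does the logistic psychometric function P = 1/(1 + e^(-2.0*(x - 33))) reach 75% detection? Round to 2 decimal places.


At P = 0.75: 0.75 = 1/(1 + e^(-k*(x-x0)))
Solving: e^(-k*(x-x0)) = 1/3
x = x0 + ln(3)/k
ln(3) = 1.0986
x = 33 + 1.0986/2.0
= 33 + 0.5493
= 33.55


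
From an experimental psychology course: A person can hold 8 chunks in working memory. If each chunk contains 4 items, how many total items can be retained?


Total items = chunks * items_per_chunk
= 8 * 4
= 32


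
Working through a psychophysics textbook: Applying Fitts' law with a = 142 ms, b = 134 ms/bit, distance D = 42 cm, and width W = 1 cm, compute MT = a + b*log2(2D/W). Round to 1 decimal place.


MT = 142 + 134 * log2(2*42/1)
2D/W = 84.0
log2(84.0) = 6.3923
MT = 142 + 134 * 6.3923
= 998.6 ms
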